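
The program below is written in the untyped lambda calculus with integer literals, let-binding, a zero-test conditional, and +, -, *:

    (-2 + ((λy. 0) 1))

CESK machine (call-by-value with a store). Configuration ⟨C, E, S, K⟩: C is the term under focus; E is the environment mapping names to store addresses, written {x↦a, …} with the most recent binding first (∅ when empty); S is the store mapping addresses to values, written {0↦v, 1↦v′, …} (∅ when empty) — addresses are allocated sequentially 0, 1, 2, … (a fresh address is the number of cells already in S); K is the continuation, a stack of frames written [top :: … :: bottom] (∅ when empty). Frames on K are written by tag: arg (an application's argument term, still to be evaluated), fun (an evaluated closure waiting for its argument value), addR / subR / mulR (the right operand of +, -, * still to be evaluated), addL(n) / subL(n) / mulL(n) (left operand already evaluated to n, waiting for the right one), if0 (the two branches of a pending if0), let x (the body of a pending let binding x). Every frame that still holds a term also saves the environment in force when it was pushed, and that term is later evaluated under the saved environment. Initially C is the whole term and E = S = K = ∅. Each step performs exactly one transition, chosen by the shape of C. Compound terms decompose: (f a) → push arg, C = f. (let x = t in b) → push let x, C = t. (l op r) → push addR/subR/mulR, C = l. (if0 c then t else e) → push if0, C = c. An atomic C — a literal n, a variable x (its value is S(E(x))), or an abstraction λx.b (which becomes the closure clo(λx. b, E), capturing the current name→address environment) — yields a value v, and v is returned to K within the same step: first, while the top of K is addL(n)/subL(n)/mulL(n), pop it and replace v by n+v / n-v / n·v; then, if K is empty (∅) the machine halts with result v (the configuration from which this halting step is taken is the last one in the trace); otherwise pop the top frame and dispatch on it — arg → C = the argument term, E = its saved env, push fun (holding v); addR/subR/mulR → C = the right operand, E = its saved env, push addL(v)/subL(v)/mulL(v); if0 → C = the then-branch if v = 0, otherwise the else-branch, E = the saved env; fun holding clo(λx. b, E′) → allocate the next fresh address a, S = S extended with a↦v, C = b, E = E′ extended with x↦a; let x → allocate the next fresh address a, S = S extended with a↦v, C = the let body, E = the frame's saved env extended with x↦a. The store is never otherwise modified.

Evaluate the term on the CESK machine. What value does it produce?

Answer: -2

Execution trace:
step 0: ⟨C=(-2 + ((λy. 0) 1)); E=∅; S=∅; K=∅⟩
step 1: ⟨C=-2; E=∅; S=∅; K=[addR]⟩
step 2: ⟨C=((λy. 0) 1); E=∅; S=∅; K=[addL(-2)]⟩
step 3: ⟨C=(λy. 0); E=∅; S=∅; K=[arg :: addL(-2)]⟩
step 4: ⟨C=1; E=∅; S=∅; K=[fun :: addL(-2)]⟩
step 5: ⟨C=0; E={y↦0}; S={0↦1}; K=[addL(-2)]⟩
→ final value -2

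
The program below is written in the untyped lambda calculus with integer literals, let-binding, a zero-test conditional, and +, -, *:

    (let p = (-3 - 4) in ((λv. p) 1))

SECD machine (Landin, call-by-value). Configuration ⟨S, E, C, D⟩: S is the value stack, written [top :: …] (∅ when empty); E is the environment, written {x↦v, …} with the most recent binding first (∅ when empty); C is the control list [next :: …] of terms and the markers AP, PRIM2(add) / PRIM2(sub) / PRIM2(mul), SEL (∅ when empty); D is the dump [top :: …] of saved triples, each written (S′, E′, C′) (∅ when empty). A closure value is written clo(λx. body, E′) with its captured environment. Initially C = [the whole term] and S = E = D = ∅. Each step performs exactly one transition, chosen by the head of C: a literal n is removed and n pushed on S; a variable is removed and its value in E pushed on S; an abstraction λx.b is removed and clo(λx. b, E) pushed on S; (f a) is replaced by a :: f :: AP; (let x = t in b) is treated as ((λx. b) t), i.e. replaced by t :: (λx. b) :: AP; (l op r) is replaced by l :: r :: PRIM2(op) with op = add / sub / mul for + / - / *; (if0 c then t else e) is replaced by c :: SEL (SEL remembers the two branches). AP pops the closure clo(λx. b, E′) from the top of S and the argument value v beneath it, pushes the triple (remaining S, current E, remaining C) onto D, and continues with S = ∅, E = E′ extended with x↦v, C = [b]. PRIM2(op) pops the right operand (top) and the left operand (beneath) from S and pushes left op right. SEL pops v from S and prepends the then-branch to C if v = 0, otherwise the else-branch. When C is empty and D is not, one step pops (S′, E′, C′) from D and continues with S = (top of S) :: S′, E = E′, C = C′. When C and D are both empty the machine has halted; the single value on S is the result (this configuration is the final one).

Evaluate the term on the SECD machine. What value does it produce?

Answer: -7

Execution trace:
step 0: ⟨S=∅; E=∅; C=[(let p = (-3 - 4) in ((λv. p) 1))]; D=∅⟩
step 1: ⟨S=∅; E=∅; C=[(-3 - 4) :: (λp. ((λv. p) 1)) :: AP]; D=∅⟩
step 2: ⟨S=∅; E=∅; C=[-3 :: 4 :: PRIM2(sub) :: (λp. ((λv. p) 1)) :: AP]; D=∅⟩
step 3: ⟨S=[-3]; E=∅; C=[4 :: PRIM2(sub) :: (λp. ((λv. p) 1)) :: AP]; D=∅⟩
step 4: ⟨S=[4 :: -3]; E=∅; C=[PRIM2(sub) :: (λp. ((λv. p) 1)) :: AP]; D=∅⟩
step 5: ⟨S=[-7]; E=∅; C=[(λp. ((λv. p) 1)) :: AP]; D=∅⟩
step 6: ⟨S=[clo(λp. ((λv. p) 1), ∅) :: -7]; E=∅; C=[AP]; D=∅⟩
step 7: ⟨S=∅; E={p↦-7}; C=[((λv. p) 1)]; D=[(∅, ∅, ∅)]⟩
step 8: ⟨S=∅; E={p↦-7}; C=[1 :: (λv. p) :: AP]; D=[(∅, ∅, ∅)]⟩
step 9: ⟨S=[1]; E={p↦-7}; C=[(λv. p) :: AP]; D=[(∅, ∅, ∅)]⟩
step 10: ⟨S=[clo(λv. p, {p↦-7}) :: 1]; E={p↦-7}; C=[AP]; D=[(∅, ∅, ∅)]⟩
step 11: ⟨S=∅; E={v↦1, p↦-7}; C=[p]; D=[(∅, {p↦-7}, ∅) :: (∅, ∅, ∅)]⟩
step 12: ⟨S=[-7]; E={v↦1, p↦-7}; C=∅; D=[(∅, {p↦-7}, ∅) :: (∅, ∅, ∅)]⟩
step 13: ⟨S=[-7]; E={p↦-7}; C=∅; D=[(∅, ∅, ∅)]⟩
step 14: ⟨S=[-7]; E=∅; C=∅; D=∅⟩
→ final value -7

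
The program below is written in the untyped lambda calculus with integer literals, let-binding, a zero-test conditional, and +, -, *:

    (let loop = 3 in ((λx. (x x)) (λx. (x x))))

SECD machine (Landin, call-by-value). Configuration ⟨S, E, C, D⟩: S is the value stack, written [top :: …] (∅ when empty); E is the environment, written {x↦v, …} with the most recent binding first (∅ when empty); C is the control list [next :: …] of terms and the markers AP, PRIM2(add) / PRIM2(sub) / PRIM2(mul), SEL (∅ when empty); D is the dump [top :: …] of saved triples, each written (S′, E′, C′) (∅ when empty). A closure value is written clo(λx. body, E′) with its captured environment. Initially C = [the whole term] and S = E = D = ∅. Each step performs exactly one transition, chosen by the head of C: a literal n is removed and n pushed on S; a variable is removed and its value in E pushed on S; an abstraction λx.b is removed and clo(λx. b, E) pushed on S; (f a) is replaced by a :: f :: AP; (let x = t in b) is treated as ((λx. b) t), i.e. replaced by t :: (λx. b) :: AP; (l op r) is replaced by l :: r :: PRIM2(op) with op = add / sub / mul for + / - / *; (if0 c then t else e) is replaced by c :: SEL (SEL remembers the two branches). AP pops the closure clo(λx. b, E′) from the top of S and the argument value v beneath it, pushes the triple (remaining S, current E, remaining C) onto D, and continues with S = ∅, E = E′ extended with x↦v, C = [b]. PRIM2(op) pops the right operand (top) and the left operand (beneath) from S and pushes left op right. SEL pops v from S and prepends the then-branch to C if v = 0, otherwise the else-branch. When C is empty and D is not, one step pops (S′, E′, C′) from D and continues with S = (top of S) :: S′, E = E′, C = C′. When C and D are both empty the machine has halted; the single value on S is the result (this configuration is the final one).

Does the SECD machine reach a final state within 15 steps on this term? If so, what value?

Answer: DIVERGES (no final state within 15 steps)

Derivation:
[0] ⟨S=∅; E=∅; C=[(let loop = 3 in ((λx. (x x)) (λx. (x x))))]; D=∅⟩
[1] ⟨S=∅; E=∅; C=[3 :: (λloop. ((λx. (x x)) (λx. (x x)))) :: AP]; D=∅⟩
[2] ⟨S=[3]; E=∅; C=[(λloop. ((λx. (x x)) (λx. (x x)))) :: AP]; D=∅⟩
[3] ⟨S=[clo(λloop. ((λx. (x x)) (λx. (x x))), ∅) :: 3]; E=∅; C=[AP]; D=∅⟩
[4] ⟨S=∅; E={loop↦3}; C=[((λx. (x x)) (λx. (x x)))]; D=[(∅, ∅, ∅)]⟩
[5] ⟨S=∅; E={loop↦3}; C=[(λx. (x x)) :: (λx. (x x)) :: AP]; D=[(∅, ∅, ∅)]⟩
[6] ⟨S=[clo(λx. (x x), {loop↦3})]; E={loop↦3}; C=[(λx. (x x)) :: AP]; D=[(∅, ∅, ∅)]⟩
[7] ⟨S=[clo(λx. (x x), {loop↦3}) :: clo(λx. (x x), {loop↦3})]; E={loop↦3}; C=[AP]; D=[(∅, ∅, ∅)]⟩
[8] ⟨S=∅; E={x↦clo(λx. (x x), {loop↦3}), loop↦3}; C=[(x x)]; D=[(∅, {loop↦3}, ∅) :: (∅, ∅, ∅)]⟩
[9] ⟨S=∅; E={x↦clo(λx. (x x), {loop↦3}), loop↦3}; C=[x :: x :: AP]; D=[(∅, {loop↦3}, ∅) :: (∅, ∅, ∅)]⟩
[10] ⟨S=[clo(λx. (x x), {loop↦3})]; E={x↦clo(λx. (x x), {loop↦3}), loop↦3}; C=[x :: AP]; D=[(∅, {loop↦3}, ∅) :: (∅, ∅, ∅)]⟩
[11] ⟨S=[clo(λx. (x x), {loop↦3}) :: clo(λx. (x x), {loop↦3})]; E={x↦clo(λx. (x x), {loop↦3}), loop↦3}; C=[AP]; D=[(∅, {loop↦3}, ∅) :: (∅, ∅, ∅)]⟩
[12] ⟨S=∅; E={x↦clo(λx. (x x), {loop↦3}), loop↦3}; C=[(x x)]; D=[(∅, {x↦clo(λx. (x x), {loop↦3}), loop↦3}, ∅) :: (∅, {loop↦3}, ∅) :: (∅, ∅, ∅)]⟩
[13] ⟨S=∅; E={x↦clo(λx. (x x), {loop↦3}), loop↦3}; C=[x :: x :: AP]; D=[(∅, {x↦clo(λx. (x x), {loop↦3}), loop↦3}, ∅) :: (∅, {loop↦3}, ∅) :: (∅, ∅, ∅)]⟩
[14] ⟨S=[clo(λx. (x x), {loop↦3})]; E={x↦clo(λx. (x x), {loop↦3}), loop↦3}; C=[x :: AP]; D=[(∅, {x↦clo(λx. (x x), {loop↦3}), loop↦3}, ∅) :: (∅, {loop↦3}, ∅) :: (∅, ∅, ∅)]⟩
[15] ⟨S=[clo(λx. (x x), {loop↦3}) :: clo(λx. (x x), {loop↦3})]; E={x↦clo(λx. (x x), {loop↦3}), loop↦3}; C=[AP]; D=[(∅, {x↦clo(λx. (x x), {loop↦3}), loop↦3}, ∅) :: (∅, {loop↦3}, ∅) :: (∅, ∅, ∅)]⟩
→ 15 transitions taken and the configuration is still not final: no result within 15 steps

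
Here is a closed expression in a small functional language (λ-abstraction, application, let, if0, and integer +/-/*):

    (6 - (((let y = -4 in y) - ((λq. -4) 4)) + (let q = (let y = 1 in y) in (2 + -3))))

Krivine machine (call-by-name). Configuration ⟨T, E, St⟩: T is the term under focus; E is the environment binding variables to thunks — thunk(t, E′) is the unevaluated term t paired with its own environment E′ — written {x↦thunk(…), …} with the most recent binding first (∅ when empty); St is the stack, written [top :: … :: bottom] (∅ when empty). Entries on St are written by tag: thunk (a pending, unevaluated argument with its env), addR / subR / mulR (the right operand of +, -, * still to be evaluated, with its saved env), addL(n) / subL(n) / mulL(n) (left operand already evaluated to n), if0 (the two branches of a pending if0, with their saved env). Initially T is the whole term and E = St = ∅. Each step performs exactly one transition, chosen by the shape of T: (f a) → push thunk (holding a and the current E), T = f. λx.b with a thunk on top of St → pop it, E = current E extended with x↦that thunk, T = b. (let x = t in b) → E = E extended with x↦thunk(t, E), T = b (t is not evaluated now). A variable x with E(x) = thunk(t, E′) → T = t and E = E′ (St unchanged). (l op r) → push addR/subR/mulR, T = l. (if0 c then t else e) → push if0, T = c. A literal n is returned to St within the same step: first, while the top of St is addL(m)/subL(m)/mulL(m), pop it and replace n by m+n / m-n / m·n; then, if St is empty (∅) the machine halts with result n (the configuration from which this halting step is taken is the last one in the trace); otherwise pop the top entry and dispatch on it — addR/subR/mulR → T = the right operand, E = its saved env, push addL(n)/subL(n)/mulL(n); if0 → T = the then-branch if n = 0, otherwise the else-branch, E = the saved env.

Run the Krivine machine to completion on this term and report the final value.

Answer: 7

Machine steps:
[0] <T=(6 - (((let y = -4 in y) - ((λq. -4) 4)) + (let q = (let y = 1 in y) in (2 + -3)))), E=∅, St=∅>
[1] <T=6, E=∅, St=[subR]>
[2] <T=(((let y = -4 in y) - ((λq. -4) 4)) + (let q = (let y = 1 in y) in (2 + -3))), E=∅, St=[subL(6)]>
[3] <T=((let y = -4 in y) - ((λq. -4) 4)), E=∅, St=[addR :: subL(6)]>
[4] <T=(let y = -4 in y), E=∅, St=[subR :: addR :: subL(6)]>
[5] <T=y, E={y↦thunk(-4, ∅)}, St=[subR :: addR :: subL(6)]>
[6] <T=-4, E=∅, St=[subR :: addR :: subL(6)]>
[7] <T=((λq. -4) 4), E=∅, St=[subL(-4) :: addR :: subL(6)]>
[8] <T=(λq. -4), E=∅, St=[thunk :: subL(-4) :: addR :: subL(6)]>
[9] <T=-4, E={q↦thunk(4, ∅)}, St=[subL(-4) :: addR :: subL(6)]>
[10] <T=(let q = (let y = 1 in y) in (2 + -3)), E=∅, St=[addL(0) :: subL(6)]>
[11] <T=(2 + -3), E={q↦thunk((let y = 1 in y), ∅)}, St=[addL(0) :: subL(6)]>
[12] <T=2, E={q↦thunk((let y = 1 in y), ∅)}, St=[addR :: addL(0) :: subL(6)]>
[13] <T=-3, E={q↦thunk((let y = 1 in y), ∅)}, St=[addL(2) :: addL(0) :: subL(6)]>
→ final value 7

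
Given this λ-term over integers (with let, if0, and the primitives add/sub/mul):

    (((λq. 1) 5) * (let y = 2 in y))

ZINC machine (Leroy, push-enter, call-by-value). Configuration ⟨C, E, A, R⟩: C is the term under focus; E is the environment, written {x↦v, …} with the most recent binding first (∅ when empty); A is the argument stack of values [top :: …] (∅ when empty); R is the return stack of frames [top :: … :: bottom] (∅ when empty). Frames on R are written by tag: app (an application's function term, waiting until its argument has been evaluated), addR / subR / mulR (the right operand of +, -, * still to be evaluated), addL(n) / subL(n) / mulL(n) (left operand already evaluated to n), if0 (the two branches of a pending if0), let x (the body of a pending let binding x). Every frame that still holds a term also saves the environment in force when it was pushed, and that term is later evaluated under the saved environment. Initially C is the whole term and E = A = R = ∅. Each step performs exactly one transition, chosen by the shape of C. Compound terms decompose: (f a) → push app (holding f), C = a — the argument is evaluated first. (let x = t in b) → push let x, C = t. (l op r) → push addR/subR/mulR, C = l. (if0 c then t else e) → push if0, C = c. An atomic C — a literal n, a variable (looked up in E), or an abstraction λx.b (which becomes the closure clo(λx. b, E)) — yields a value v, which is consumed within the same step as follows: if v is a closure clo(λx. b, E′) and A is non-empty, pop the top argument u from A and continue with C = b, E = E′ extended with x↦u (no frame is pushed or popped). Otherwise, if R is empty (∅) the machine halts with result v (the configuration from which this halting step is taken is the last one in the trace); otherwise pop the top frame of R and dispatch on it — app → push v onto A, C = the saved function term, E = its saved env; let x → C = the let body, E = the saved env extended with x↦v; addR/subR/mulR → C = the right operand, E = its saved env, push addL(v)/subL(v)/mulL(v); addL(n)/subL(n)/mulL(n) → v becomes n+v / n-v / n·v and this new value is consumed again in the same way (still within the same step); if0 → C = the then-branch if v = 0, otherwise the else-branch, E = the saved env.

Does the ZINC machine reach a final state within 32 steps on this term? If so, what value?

[0] <C=(((λq. 1) 5) * (let y = 2 in y)), E=∅, A=∅, R=∅>
[1] <C=((λq. 1) 5), E=∅, A=∅, R=[mulR]>
[2] <C=5, E=∅, A=∅, R=[app :: mulR]>
[3] <C=(λq. 1), E=∅, A=[5], R=[mulR]>
[4] <C=1, E={q↦5}, A=∅, R=[mulR]>
[5] <C=(let y = 2 in y), E=∅, A=∅, R=[mulL(1)]>
[6] <C=2, E=∅, A=∅, R=[let y :: mulL(1)]>
[7] <C=y, E={y↦2}, A=∅, R=[mulL(1)]>
→ final value 2

Answer: 2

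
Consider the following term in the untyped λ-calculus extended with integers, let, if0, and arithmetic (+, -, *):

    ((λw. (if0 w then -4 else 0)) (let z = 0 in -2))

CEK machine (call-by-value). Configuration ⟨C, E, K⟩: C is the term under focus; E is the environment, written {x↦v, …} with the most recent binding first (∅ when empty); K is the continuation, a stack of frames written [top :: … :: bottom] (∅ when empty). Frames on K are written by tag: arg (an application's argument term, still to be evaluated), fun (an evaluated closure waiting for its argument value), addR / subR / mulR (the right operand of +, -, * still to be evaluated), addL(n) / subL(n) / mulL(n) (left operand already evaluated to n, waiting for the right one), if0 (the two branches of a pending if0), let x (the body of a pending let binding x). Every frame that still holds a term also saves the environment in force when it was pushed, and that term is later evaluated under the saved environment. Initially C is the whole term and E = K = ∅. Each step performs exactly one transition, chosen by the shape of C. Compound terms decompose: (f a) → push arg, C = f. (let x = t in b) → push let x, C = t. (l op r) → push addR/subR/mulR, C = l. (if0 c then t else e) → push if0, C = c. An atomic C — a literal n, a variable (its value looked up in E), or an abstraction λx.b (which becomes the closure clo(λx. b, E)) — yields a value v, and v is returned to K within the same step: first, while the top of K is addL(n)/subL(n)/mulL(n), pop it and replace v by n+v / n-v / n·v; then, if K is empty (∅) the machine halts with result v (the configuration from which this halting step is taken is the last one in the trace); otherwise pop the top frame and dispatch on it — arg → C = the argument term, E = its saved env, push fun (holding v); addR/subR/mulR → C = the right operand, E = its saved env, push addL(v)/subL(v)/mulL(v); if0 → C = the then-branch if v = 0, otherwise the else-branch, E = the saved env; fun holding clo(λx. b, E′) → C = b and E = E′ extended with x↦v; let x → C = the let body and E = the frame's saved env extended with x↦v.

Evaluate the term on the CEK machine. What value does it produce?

t=0: <C=((λw. (if0 w then -4 else 0)) (let z = 0 in -2)), E=∅, K=∅>
t=1: <C=(λw. (if0 w then -4 else 0)), E=∅, K=[arg]>
t=2: <C=(let z = 0 in -2), E=∅, K=[fun]>
t=3: <C=0, E=∅, K=[let z :: fun]>
t=4: <C=-2, E={z↦0}, K=[fun]>
t=5: <C=(if0 w then -4 else 0), E={w↦-2}, K=∅>
t=6: <C=w, E={w↦-2}, K=[if0]>
t=7: <C=0, E={w↦-2}, K=∅>
→ final value 0

Answer: 0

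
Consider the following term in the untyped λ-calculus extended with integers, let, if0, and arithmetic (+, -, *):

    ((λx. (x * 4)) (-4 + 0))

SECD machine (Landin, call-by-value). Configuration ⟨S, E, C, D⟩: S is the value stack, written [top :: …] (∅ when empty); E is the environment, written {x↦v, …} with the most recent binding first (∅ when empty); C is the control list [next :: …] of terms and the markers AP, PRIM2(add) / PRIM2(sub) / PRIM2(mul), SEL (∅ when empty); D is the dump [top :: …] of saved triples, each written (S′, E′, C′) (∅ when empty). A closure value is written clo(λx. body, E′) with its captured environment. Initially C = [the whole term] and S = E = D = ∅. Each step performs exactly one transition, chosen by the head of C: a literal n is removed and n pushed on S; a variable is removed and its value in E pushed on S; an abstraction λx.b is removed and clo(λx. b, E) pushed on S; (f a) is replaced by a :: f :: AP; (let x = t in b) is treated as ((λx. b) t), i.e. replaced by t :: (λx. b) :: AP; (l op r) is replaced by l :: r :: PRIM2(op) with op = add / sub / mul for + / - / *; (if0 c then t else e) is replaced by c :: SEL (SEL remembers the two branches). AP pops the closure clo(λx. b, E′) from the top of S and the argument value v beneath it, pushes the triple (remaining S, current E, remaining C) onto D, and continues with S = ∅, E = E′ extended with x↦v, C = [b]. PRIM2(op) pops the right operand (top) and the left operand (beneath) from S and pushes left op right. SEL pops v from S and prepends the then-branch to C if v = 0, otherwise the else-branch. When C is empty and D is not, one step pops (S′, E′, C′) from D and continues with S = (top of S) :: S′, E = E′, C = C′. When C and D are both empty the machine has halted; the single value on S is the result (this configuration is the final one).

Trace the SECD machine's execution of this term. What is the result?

[0] ⟨S=∅; E=∅; C=[((λx. (x * 4)) (-4 + 0))]; D=∅⟩
[1] ⟨S=∅; E=∅; C=[(-4 + 0) :: (λx. (x * 4)) :: AP]; D=∅⟩
[2] ⟨S=∅; E=∅; C=[-4 :: 0 :: PRIM2(add) :: (λx. (x * 4)) :: AP]; D=∅⟩
[3] ⟨S=[-4]; E=∅; C=[0 :: PRIM2(add) :: (λx. (x * 4)) :: AP]; D=∅⟩
[4] ⟨S=[0 :: -4]; E=∅; C=[PRIM2(add) :: (λx. (x * 4)) :: AP]; D=∅⟩
[5] ⟨S=[-4]; E=∅; C=[(λx. (x * 4)) :: AP]; D=∅⟩
[6] ⟨S=[clo(λx. (x * 4), ∅) :: -4]; E=∅; C=[AP]; D=∅⟩
[7] ⟨S=∅; E={x↦-4}; C=[(x * 4)]; D=[(∅, ∅, ∅)]⟩
[8] ⟨S=∅; E={x↦-4}; C=[x :: 4 :: PRIM2(mul)]; D=[(∅, ∅, ∅)]⟩
[9] ⟨S=[-4]; E={x↦-4}; C=[4 :: PRIM2(mul)]; D=[(∅, ∅, ∅)]⟩
[10] ⟨S=[4 :: -4]; E={x↦-4}; C=[PRIM2(mul)]; D=[(∅, ∅, ∅)]⟩
[11] ⟨S=[-16]; E={x↦-4}; C=∅; D=[(∅, ∅, ∅)]⟩
[12] ⟨S=[-16]; E=∅; C=∅; D=∅⟩
→ final value -16

Answer: -16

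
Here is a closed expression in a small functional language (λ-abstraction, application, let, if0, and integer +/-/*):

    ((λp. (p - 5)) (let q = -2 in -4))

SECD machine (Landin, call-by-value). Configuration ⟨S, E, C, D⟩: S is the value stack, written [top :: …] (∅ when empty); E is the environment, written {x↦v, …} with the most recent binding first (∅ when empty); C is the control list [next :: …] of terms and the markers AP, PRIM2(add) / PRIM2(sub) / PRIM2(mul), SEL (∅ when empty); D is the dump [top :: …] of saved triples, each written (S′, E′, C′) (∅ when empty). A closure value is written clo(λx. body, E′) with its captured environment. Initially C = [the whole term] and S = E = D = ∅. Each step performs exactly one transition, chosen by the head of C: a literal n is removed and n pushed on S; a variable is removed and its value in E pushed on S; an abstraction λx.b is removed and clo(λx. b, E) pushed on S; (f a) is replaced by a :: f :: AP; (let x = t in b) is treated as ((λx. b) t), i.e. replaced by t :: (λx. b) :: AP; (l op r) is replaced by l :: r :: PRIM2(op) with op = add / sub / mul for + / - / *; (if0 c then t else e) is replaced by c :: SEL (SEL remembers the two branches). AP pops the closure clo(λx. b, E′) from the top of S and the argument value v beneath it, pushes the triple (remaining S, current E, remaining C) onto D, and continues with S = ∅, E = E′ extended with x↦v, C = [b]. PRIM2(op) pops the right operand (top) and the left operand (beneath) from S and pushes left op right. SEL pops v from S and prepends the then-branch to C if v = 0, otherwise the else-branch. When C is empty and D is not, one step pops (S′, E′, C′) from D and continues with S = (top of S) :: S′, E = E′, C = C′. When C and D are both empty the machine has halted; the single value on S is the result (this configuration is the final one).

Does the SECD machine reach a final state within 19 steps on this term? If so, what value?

Answer: -9

Machine steps:
step 0: ⟨S=∅; E=∅; C=[((λp. (p - 5)) (let q = -2 in -4))]; D=∅⟩
step 1: ⟨S=∅; E=∅; C=[(let q = -2 in -4) :: (λp. (p - 5)) :: AP]; D=∅⟩
step 2: ⟨S=∅; E=∅; C=[-2 :: (λq. -4) :: AP :: (λp. (p - 5)) :: AP]; D=∅⟩
step 3: ⟨S=[-2]; E=∅; C=[(λq. -4) :: AP :: (λp. (p - 5)) :: AP]; D=∅⟩
step 4: ⟨S=[clo(λq. -4, ∅) :: -2]; E=∅; C=[AP :: (λp. (p - 5)) :: AP]; D=∅⟩
step 5: ⟨S=∅; E={q↦-2}; C=[-4]; D=[(∅, ∅, [(λp. (p - 5)) :: AP])]⟩
step 6: ⟨S=[-4]; E={q↦-2}; C=∅; D=[(∅, ∅, [(λp. (p - 5)) :: AP])]⟩
step 7: ⟨S=[-4]; E=∅; C=[(λp. (p - 5)) :: AP]; D=∅⟩
step 8: ⟨S=[clo(λp. (p - 5), ∅) :: -4]; E=∅; C=[AP]; D=∅⟩
step 9: ⟨S=∅; E={p↦-4}; C=[(p - 5)]; D=[(∅, ∅, ∅)]⟩
step 10: ⟨S=∅; E={p↦-4}; C=[p :: 5 :: PRIM2(sub)]; D=[(∅, ∅, ∅)]⟩
step 11: ⟨S=[-4]; E={p↦-4}; C=[5 :: PRIM2(sub)]; D=[(∅, ∅, ∅)]⟩
step 12: ⟨S=[5 :: -4]; E={p↦-4}; C=[PRIM2(sub)]; D=[(∅, ∅, ∅)]⟩
step 13: ⟨S=[-9]; E={p↦-4}; C=∅; D=[(∅, ∅, ∅)]⟩
step 14: ⟨S=[-9]; E=∅; C=∅; D=∅⟩
→ final value -9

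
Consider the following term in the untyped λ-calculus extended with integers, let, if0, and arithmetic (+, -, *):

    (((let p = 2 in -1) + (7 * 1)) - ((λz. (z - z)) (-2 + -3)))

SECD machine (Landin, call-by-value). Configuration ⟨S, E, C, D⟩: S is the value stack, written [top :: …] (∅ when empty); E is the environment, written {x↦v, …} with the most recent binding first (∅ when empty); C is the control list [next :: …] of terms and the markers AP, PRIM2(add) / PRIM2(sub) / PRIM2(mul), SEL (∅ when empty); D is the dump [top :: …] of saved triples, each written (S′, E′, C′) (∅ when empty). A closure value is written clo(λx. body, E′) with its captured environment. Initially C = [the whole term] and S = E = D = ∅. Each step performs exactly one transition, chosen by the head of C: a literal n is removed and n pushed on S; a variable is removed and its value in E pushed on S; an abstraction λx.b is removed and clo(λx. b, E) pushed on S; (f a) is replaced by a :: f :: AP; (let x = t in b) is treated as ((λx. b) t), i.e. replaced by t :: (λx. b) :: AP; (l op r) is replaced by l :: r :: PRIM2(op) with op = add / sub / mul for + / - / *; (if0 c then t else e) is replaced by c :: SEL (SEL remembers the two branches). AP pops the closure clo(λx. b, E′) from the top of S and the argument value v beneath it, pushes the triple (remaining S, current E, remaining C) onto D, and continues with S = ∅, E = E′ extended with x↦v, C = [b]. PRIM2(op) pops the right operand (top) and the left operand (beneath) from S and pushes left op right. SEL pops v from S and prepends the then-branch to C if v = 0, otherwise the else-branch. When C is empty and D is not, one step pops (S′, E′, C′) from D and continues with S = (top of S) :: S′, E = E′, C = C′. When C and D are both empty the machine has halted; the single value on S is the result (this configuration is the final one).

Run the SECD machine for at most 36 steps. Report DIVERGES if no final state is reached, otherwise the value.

Answer: 6

Derivation:
0. [S=∅ | E=∅ | C=[(((let p = 2 in -1) + (7 * 1)) - ((λz. (z - z)) (-2 + -3)))] | D=∅]
1. [S=∅ | E=∅ | C=[((let p = 2 in -1) + (7 * 1)) :: ((λz. (z - z)) (-2 + -3)) :: PRIM2(sub)] | D=∅]
2. [S=∅ | E=∅ | C=[(let p = 2 in -1) :: (7 * 1) :: PRIM2(add) :: ((λz. (z - z)) (-2 + -3)) :: PRIM2(sub)] | D=∅]
3. [S=∅ | E=∅ | C=[2 :: (λp. -1) :: AP :: (7 * 1) :: PRIM2(add) :: ((λz. (z - z)) (-2 + -3)) :: PRIM2(sub)] | D=∅]
4. [S=[2] | E=∅ | C=[(λp. -1) :: AP :: (7 * 1) :: PRIM2(add) :: ((λz. (z - z)) (-2 + -3)) :: PRIM2(sub)] | D=∅]
5. [S=[clo(λp. -1, ∅) :: 2] | E=∅ | C=[AP :: (7 * 1) :: PRIM2(add) :: ((λz. (z - z)) (-2 + -3)) :: PRIM2(sub)] | D=∅]
6. [S=∅ | E={p↦2} | C=[-1] | D=[(∅, ∅, [(7 * 1) :: PRIM2(add) :: ((λz. (z - z)) (-2 + -3)) :: PRIM2(sub)])]]
7. [S=[-1] | E={p↦2} | C=∅ | D=[(∅, ∅, [(7 * 1) :: PRIM2(add) :: ((λz. (z - z)) (-2 + -3)) :: PRIM2(sub)])]]
8. [S=[-1] | E=∅ | C=[(7 * 1) :: PRIM2(add) :: ((λz. (z - z)) (-2 + -3)) :: PRIM2(sub)] | D=∅]
9. [S=[-1] | E=∅ | C=[7 :: 1 :: PRIM2(mul) :: PRIM2(add) :: ((λz. (z - z)) (-2 + -3)) :: PRIM2(sub)] | D=∅]
10. [S=[7 :: -1] | E=∅ | C=[1 :: PRIM2(mul) :: PRIM2(add) :: ((λz. (z - z)) (-2 + -3)) :: PRIM2(sub)] | D=∅]
11. [S=[1 :: 7 :: -1] | E=∅ | C=[PRIM2(mul) :: PRIM2(add) :: ((λz. (z - z)) (-2 + -3)) :: PRIM2(sub)] | D=∅]
12. [S=[7 :: -1] | E=∅ | C=[PRIM2(add) :: ((λz. (z - z)) (-2 + -3)) :: PRIM2(sub)] | D=∅]
13. [S=[6] | E=∅ | C=[((λz. (z - z)) (-2 + -3)) :: PRIM2(sub)] | D=∅]
14. [S=[6] | E=∅ | C=[(-2 + -3) :: (λz. (z - z)) :: AP :: PRIM2(sub)] | D=∅]
15. [S=[6] | E=∅ | C=[-2 :: -3 :: PRIM2(add) :: (λz. (z - z)) :: AP :: PRIM2(sub)] | D=∅]
16. [S=[-2 :: 6] | E=∅ | C=[-3 :: PRIM2(add) :: (λz. (z - z)) :: AP :: PRIM2(sub)] | D=∅]
17. [S=[-3 :: -2 :: 6] | E=∅ | C=[PRIM2(add) :: (λz. (z - z)) :: AP :: PRIM2(sub)] | D=∅]
18. [S=[-5 :: 6] | E=∅ | C=[(λz. (z - z)) :: AP :: PRIM2(sub)] | D=∅]
19. [S=[clo(λz. (z - z), ∅) :: -5 :: 6] | E=∅ | C=[AP :: PRIM2(sub)] | D=∅]
20. [S=∅ | E={z↦-5} | C=[(z - z)] | D=[([6], ∅, [PRIM2(sub)])]]
21. [S=∅ | E={z↦-5} | C=[z :: z :: PRIM2(sub)] | D=[([6], ∅, [PRIM2(sub)])]]
22. [S=[-5] | E={z↦-5} | C=[z :: PRIM2(sub)] | D=[([6], ∅, [PRIM2(sub)])]]
23. [S=[-5 :: -5] | E={z↦-5} | C=[PRIM2(sub)] | D=[([6], ∅, [PRIM2(sub)])]]
24. [S=[0] | E={z↦-5} | C=∅ | D=[([6], ∅, [PRIM2(sub)])]]
25. [S=[0 :: 6] | E=∅ | C=[PRIM2(sub)] | D=∅]
26. [S=[6] | E=∅ | C=∅ | D=∅]
→ final value 6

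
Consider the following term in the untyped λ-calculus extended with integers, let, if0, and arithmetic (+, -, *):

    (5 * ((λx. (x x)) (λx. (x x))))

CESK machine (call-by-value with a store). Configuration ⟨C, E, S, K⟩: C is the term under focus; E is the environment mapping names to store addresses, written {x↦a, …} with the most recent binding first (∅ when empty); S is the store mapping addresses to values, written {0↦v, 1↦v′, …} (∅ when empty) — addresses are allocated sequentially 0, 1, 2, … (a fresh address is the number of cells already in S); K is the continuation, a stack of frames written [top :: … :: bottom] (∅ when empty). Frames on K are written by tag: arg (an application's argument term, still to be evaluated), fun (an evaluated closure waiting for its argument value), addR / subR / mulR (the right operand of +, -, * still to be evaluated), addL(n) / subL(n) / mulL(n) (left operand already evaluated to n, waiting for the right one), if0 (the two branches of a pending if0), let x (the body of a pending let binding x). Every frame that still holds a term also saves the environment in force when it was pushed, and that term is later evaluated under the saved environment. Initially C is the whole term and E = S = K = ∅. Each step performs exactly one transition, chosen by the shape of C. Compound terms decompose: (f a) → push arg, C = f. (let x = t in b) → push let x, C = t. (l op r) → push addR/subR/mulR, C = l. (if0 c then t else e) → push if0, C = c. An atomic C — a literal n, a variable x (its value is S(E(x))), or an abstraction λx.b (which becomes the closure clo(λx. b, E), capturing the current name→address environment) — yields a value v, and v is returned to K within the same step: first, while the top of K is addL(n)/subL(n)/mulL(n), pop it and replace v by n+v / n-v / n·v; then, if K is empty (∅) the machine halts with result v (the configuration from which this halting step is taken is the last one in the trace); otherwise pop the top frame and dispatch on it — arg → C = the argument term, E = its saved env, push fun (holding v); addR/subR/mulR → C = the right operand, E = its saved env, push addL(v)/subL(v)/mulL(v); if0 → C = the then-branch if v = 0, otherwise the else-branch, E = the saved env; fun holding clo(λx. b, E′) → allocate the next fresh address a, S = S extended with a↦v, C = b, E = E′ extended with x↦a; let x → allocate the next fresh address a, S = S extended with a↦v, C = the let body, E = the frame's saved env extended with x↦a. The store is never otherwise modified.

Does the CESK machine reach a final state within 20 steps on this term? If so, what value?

Answer: DIVERGES (no final state within 20 steps)

Execution trace:
t=0: ⟨C=(5 * ((λx. (x x)) (λx. (x x)))); E=∅; S=∅; K=∅⟩
t=1: ⟨C=5; E=∅; S=∅; K=[mulR]⟩
t=2: ⟨C=((λx. (x x)) (λx. (x x))); E=∅; S=∅; K=[mulL(5)]⟩
t=3: ⟨C=(λx. (x x)); E=∅; S=∅; K=[arg :: mulL(5)]⟩
t=4: ⟨C=(λx. (x x)); E=∅; S=∅; K=[fun :: mulL(5)]⟩
t=5: ⟨C=(x x); E={x↦0}; S={0↦clo(λx. (x x), ∅)}; K=[mulL(5)]⟩
t=6: ⟨C=x; E={x↦0}; S={0↦clo(λx. (x x), ∅)}; K=[arg :: mulL(5)]⟩
t=7: ⟨C=x; E={x↦0}; S={0↦clo(λx. (x x), ∅)}; K=[fun :: mulL(5)]⟩
t=8: ⟨C=(x x); E={x↦1}; S={0↦clo(λx. (x x), ∅), 1↦clo(λx. (x x), ∅)}; K=[mulL(5)]⟩
t=9: ⟨C=x; E={x↦1}; S={0↦clo(λx. (x x), ∅), 1↦clo(λx. (x x), ∅)}; K=[arg :: mulL(5)]⟩
t=10: ⟨C=x; E={x↦1}; S={0↦clo(λx. (x x), ∅), 1↦clo(λx. (x x), ∅)}; K=[fun :: mulL(5)]⟩
t=11: ⟨C=(x x); E={x↦2}; S={0↦clo(λx. (x x), ∅), 1↦clo(λx. (x x), ∅), 2↦clo(λx. (x x), ∅)}; K=[mulL(5)]⟩
t=12: ⟨C=x; E={x↦2}; S={0↦clo(λx. (x x), ∅), 1↦clo(λx. (x x), ∅), 2↦clo(λx. (x x), ∅)}; K=[arg :: mulL(5)]⟩
t=13: ⟨C=x; E={x↦2}; S={0↦clo(λx. (x x), ∅), 1↦clo(λx. (x x), ∅), 2↦clo(λx. (x x), ∅)}; K=[fun :: mulL(5)]⟩
t=14: ⟨C=(x x); E={x↦3}; S={0↦clo(λx. (x x), ∅), 1↦clo(λx. (x x), ∅), 2↦clo(λx. (x x), ∅), 3↦clo(λx. (x x), ∅)}; K=[mulL(5)]⟩
t=15: ⟨C=x; E={x↦3}; S={0↦clo(λx. (x x), ∅), 1↦clo(λx. (x x), ∅), 2↦clo(λx. (x x), ∅), 3↦clo(λx. (x x), ∅)}; K=[arg :: mulL(5)]⟩
t=16: ⟨C=x; E={x↦3}; S={0↦clo(λx. (x x), ∅), 1↦clo(λx. (x x), ∅), 2↦clo(λx. (x x), ∅), 3↦clo(λx. (x x), ∅)}; K=[fun :: mulL(5)]⟩
t=17: ⟨C=(x x); E={x↦4}; S={0↦clo(λx. (x x), ∅), 1↦clo(λx. (x x), ∅), 2↦clo(λx. (x x), ∅), 3↦clo(λx. (x x), ∅), 4↦clo(λx. (x x), ∅)}; K=[mulL(5)]⟩
t=18: ⟨C=x; E={x↦4}; S={0↦clo(λx. (x x), ∅), 1↦clo(λx. (x x), ∅), 2↦clo(λx. (x x), ∅), 3↦clo(λx. (x x), ∅), 4↦clo(λx. (x x), ∅)}; K=[arg :: mulL(5)]⟩
t=19: ⟨C=x; E={x↦4}; S={0↦clo(λx. (x x), ∅), 1↦clo(λx. (x x), ∅), 2↦clo(λx. (x x), ∅), 3↦clo(λx. (x x), ∅), 4↦clo(λx. (x x), ∅)}; K=[fun :: mulL(5)]⟩
t=20: ⟨C=(x x); E={x↦5}; S={0↦clo(λx. (x x), ∅), 1↦clo(λx. (x x), ∅), 2↦clo(λx. (x x), ∅), 3↦clo(λx. (x x), ∅), 4↦clo(λx. (x x), ∅), 5↦clo(λx. (x x), ∅)}; K=[mulL(5)]⟩
→ 20 transitions taken and the configuration is still not final: no result within 20 steps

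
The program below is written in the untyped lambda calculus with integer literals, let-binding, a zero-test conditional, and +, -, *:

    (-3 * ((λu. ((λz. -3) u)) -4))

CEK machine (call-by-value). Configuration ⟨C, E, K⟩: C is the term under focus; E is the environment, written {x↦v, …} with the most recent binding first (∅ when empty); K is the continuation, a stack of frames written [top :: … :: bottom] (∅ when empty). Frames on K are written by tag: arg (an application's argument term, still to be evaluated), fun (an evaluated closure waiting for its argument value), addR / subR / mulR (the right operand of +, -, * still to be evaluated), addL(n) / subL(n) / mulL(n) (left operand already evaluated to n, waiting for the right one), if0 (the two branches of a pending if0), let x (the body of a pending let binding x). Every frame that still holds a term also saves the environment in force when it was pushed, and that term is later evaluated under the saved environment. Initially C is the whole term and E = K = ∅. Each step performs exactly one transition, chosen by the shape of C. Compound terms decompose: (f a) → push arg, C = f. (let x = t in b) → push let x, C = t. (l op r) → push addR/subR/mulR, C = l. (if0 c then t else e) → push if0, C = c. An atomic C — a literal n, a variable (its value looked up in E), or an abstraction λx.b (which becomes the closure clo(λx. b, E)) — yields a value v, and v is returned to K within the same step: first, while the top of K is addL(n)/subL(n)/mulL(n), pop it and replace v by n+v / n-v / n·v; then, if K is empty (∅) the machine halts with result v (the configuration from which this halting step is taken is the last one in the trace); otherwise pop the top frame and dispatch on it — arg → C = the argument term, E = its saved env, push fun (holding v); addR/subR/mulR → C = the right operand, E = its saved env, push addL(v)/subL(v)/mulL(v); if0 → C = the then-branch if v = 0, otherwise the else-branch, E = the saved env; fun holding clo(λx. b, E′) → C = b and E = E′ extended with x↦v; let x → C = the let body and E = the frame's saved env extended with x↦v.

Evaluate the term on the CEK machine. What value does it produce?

0. <C=(-3 * ((λu. ((λz. -3) u)) -4)), E=∅, K=∅>
1. <C=-3, E=∅, K=[mulR]>
2. <C=((λu. ((λz. -3) u)) -4), E=∅, K=[mulL(-3)]>
3. <C=(λu. ((λz. -3) u)), E=∅, K=[arg :: mulL(-3)]>
4. <C=-4, E=∅, K=[fun :: mulL(-3)]>
5. <C=((λz. -3) u), E={u↦-4}, K=[mulL(-3)]>
6. <C=(λz. -3), E={u↦-4}, K=[arg :: mulL(-3)]>
7. <C=u, E={u↦-4}, K=[fun :: mulL(-3)]>
8. <C=-3, E={z↦-4, u↦-4}, K=[mulL(-3)]>
→ final value 9

Answer: 9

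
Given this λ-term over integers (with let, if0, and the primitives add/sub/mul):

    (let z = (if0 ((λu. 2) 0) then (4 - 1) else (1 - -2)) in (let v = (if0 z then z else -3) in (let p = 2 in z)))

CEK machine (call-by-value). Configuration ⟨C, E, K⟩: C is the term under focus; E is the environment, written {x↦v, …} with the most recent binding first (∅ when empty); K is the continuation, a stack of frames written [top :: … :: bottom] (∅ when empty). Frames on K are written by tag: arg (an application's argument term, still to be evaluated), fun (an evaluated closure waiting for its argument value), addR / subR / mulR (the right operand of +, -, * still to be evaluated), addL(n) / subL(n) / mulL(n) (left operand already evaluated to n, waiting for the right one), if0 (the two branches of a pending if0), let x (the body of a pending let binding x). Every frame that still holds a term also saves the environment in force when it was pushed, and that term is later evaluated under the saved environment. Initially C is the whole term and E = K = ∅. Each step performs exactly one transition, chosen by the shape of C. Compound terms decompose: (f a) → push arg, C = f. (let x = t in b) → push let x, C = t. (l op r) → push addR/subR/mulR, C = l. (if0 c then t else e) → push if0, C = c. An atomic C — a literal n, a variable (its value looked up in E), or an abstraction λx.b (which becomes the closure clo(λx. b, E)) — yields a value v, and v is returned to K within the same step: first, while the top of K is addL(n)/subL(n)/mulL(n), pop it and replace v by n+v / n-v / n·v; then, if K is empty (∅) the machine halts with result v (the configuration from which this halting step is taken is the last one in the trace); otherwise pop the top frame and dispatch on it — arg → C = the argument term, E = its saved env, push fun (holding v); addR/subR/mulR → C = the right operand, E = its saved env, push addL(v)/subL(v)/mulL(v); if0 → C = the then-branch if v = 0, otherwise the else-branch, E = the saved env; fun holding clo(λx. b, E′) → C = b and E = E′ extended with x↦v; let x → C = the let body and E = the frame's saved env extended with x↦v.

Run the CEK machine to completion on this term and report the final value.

step 0: [C=(let z = (if0 ((λu. 2) 0) then (4 - 1) else (1 - -2)) in (let v = (if0 z then z else -3) in (let p = 2 in z))) | E=∅ | K=∅]
step 1: [C=(if0 ((λu. 2) 0) then (4 - 1) else (1 - -2)) | E=∅ | K=[let z]]
step 2: [C=((λu. 2) 0) | E=∅ | K=[if0 :: let z]]
step 3: [C=(λu. 2) | E=∅ | K=[arg :: if0 :: let z]]
step 4: [C=0 | E=∅ | K=[fun :: if0 :: let z]]
step 5: [C=2 | E={u↦0} | K=[if0 :: let z]]
step 6: [C=(1 - -2) | E=∅ | K=[let z]]
step 7: [C=1 | E=∅ | K=[subR :: let z]]
step 8: [C=-2 | E=∅ | K=[subL(1) :: let z]]
step 9: [C=(let v = (if0 z then z else -3) in (let p = 2 in z)) | E={z↦3} | K=∅]
step 10: [C=(if0 z then z else -3) | E={z↦3} | K=[let v]]
step 11: [C=z | E={z↦3} | K=[if0 :: let v]]
step 12: [C=-3 | E={z↦3} | K=[let v]]
step 13: [C=(let p = 2 in z) | E={v↦-3, z↦3} | K=∅]
step 14: [C=2 | E={v↦-3, z↦3} | K=[let p]]
step 15: [C=z | E={p↦2, v↦-3, z↦3} | K=∅]
→ final value 3

Answer: 3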